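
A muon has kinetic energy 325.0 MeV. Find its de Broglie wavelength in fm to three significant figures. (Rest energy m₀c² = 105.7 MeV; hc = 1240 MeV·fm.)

λ = 2.97 fm

Total energy E = KE + m₀c² = 325.0 + 105.7 = 430.7 MeV.
(pc)² = E² − (m₀c²)² = (430.7)² − (105.7)² = 1.743 × 10⁵ MeV², so pc = 417.5 MeV.
λ = hc/(pc) = 1240 MeV·fm / 417.5 MeV = 2.97 fm.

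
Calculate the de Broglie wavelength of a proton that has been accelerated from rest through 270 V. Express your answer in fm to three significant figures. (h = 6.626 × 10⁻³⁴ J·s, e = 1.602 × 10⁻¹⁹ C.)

KE = eV = 1.602 × 10⁻¹⁹ × 270.0 = 4.325 × 10⁻¹⁷ J.
p = √(2mKE) = √(2 × 1.673 × 10⁻²⁷ × 4.325 × 10⁻¹⁷) = 3.804 × 10⁻²² kg·m/s.
λ = h/p = 6.626 × 10⁻³⁴ / 3.804 × 10⁻²² = 1.74 × 10⁻¹² m = 1740 fm.

λ = 1740 fm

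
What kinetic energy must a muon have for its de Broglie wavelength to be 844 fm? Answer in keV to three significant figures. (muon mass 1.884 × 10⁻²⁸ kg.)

KE = 10.2 keV

p = h/λ = 6.626 × 10⁻³⁴ / 8.440 × 10⁻¹³ = 7.851 × 10⁻²² kg·m/s.
KE = p²/(2m) = (7.851 × 10⁻²²)² / (2 × 1.884 × 10⁻²⁸) = 1.636 × 10⁻¹⁵ J = 10.2 keV.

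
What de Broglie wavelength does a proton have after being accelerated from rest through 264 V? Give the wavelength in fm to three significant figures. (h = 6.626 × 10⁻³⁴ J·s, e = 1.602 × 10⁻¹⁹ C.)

λ = 1760 fm

KE = eV = 1.602 × 10⁻¹⁹ × 264.0 = 4.229 × 10⁻¹⁷ J.
p = √(2mKE) = √(2 × 1.673 × 10⁻²⁷ × 4.229 × 10⁻¹⁷) = 3.762 × 10⁻²² kg·m/s.
λ = h/p = 6.626 × 10⁻³⁴ / 3.762 × 10⁻²² = 1.76 × 10⁻¹² m = 1760 fm.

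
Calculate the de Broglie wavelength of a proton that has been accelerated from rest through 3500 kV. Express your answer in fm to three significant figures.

KE = eV = 1.602 × 10⁻¹⁹ × 3.500 × 10⁶ = 5.607 × 10⁻¹³ J.
p = √(2mKE) = √(2 × 1.673 × 10⁻²⁷ × 5.607 × 10⁻¹³) = 4.331 × 10⁻²⁰ kg·m/s.
λ = h/p = 6.626 × 10⁻³⁴ / 4.331 × 10⁻²⁰ = 1.53 × 10⁻¹⁴ m = 15.3 fm.

λ = 15.3 fm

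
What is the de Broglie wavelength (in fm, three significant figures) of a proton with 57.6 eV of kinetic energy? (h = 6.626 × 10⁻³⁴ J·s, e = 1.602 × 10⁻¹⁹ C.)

KE = 57.6 eV = 9.228 × 10⁻¹⁸ J.
p = √(2mKE) = √(2 × 1.673 × 10⁻²⁷ × 9.228 × 10⁻¹⁸) = 1.757 × 10⁻²² kg·m/s.
λ = h/p = 6.626 × 10⁻³⁴ / 1.757 × 10⁻²² = 3.77 × 10⁻¹² m = 3770 fm.

λ = 3770 fm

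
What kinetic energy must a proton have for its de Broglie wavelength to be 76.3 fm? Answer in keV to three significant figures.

KE = 141 keV

p = h/λ = 6.626 × 10⁻³⁴ / 7.630 × 10⁻¹⁴ = 8.684 × 10⁻²¹ kg·m/s.
KE = p²/(2m) = (8.684 × 10⁻²¹)² / (2 × 1.673 × 10⁻²⁷) = 2.254 × 10⁻¹⁴ J = 141 keV.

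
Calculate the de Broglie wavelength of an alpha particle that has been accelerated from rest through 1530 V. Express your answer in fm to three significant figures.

λ = 260 fm

KE = 2eV = 2 × 1.602 × 10⁻¹⁹ × 1530 = 4.902 × 10⁻¹⁶ J.
p = √(2mKE) = √(2 × 6.645 × 10⁻²⁷ × 4.902 × 10⁻¹⁶) = 2.552 × 10⁻²¹ kg·m/s.
λ = h/p = 6.626 × 10⁻³⁴ / 2.552 × 10⁻²¹ = 2.60 × 10⁻¹³ m = 260 fm.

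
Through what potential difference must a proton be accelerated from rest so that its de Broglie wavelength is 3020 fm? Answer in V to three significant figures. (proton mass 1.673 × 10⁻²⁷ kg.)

p = h/λ = 6.626 × 10⁻³⁴ / 3.020 × 10⁻¹² = 2.194 × 10⁻²² kg·m/s.
KE = p²/(2m) = 1.439 × 10⁻¹⁷ J.
V = KE/e = 1.439 × 10⁻¹⁷ / (1.602 × 10⁻¹⁹) = 89.8 V.

V = 89.8 V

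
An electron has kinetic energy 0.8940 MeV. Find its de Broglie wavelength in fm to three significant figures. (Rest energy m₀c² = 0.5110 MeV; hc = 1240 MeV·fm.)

λ = 947 fm

Total energy E = KE + m₀c² = 0.8940 + 0.5110 = 1.4050 MeV.
(pc)² = E² − (m₀c²)² = (1.4050)² − (0.5110)² = 1.713 MeV², so pc = 1.309 MeV.
λ = hc/(pc) = 1240 MeV·fm / 1.309 MeV = 947 fm.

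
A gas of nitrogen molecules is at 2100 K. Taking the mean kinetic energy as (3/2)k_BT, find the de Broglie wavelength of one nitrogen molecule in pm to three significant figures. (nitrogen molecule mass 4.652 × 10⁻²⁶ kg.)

λ = 10.4 pm

KE = (3/2)k_BT = 1.5 × 1.381 × 10⁻²³ × 2100 = 4.350 × 10⁻²⁰ J.
p = √(2mKE) = √(2 × 4.652 × 10⁻²⁶ × 4.350 × 10⁻²⁰) = 6.362 × 10⁻²³ kg·m/s.
λ = h/p = 1.04 × 10⁻¹¹ m = 10.4 pm.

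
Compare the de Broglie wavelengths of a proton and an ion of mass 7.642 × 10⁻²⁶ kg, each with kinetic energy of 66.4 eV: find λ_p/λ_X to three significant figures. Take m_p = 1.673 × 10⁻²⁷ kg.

λ_p/λ_X = 6.76

At fixed KE, p = √(2mKE) so λ = h/p ∝ 1/√m.
λ_p/λ_X = √(m_X/m_p) = √(7.642 × 10⁻²⁶/1.673 × 10⁻²⁷) = √(45.68) = 6.76.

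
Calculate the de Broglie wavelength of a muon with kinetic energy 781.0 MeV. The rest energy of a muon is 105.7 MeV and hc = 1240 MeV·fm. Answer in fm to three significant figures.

Total energy E = KE + m₀c² = 781.0 + 105.7 = 886.7 MeV.
(pc)² = E² − (m₀c²)² = (886.7)² − (105.7)² = 7.751 × 10⁵ MeV², so pc = 880.4 MeV.
λ = hc/(pc) = 1240 MeV·fm / 880.4 MeV = 1.41 fm.

λ = 1.41 fm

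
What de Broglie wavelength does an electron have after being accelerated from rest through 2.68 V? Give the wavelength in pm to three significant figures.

KE = eV = 1.602 × 10⁻¹⁹ × 2.680 = 4.293 × 10⁻¹⁹ J.
p = √(2mKE) = √(2 × 9.109 × 10⁻³¹ × 4.293 × 10⁻¹⁹) = 8.844 × 10⁻²⁵ kg·m/s.
λ = h/p = 6.626 × 10⁻³⁴ / 8.844 × 10⁻²⁵ = 7.49 × 10⁻¹⁰ m = 749 pm.

λ = 749 pm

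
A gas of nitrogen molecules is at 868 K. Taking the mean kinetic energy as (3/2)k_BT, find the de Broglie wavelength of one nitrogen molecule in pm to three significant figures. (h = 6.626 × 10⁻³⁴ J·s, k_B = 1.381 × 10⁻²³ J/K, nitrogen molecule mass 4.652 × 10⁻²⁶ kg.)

λ = 16.2 pm

KE = (3/2)k_BT = 1.5 × 1.381 × 10⁻²³ × 868 = 1.798 × 10⁻²⁰ J.
p = √(2mKE) = √(2 × 4.652 × 10⁻²⁶ × 1.798 × 10⁻²⁰) = 4.090 × 10⁻²³ kg·m/s.
λ = h/p = 1.62 × 10⁻¹¹ m = 16.2 pm.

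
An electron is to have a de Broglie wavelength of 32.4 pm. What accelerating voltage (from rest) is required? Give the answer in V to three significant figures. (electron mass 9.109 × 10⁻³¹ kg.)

V = 1430 V

p = h/λ = 6.626 × 10⁻³⁴ / 3.240 × 10⁻¹¹ = 2.045 × 10⁻²³ kg·m/s.
KE = p²/(2m) = 2.296 × 10⁻¹⁶ J.
V = KE/e = 2.296 × 10⁻¹⁶ / (1.602 × 10⁻¹⁹) = 1430 V.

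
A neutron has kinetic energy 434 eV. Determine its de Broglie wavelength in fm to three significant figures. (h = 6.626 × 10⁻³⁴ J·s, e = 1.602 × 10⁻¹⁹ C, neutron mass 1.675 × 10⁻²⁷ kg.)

KE = 434 eV = 6.953 × 10⁻¹⁷ J.
p = √(2mKE) = √(2 × 1.675 × 10⁻²⁷ × 6.953 × 10⁻¹⁷) = 4.826 × 10⁻²² kg·m/s.
λ = h/p = 6.626 × 10⁻³⁴ / 4.826 × 10⁻²² = 1.37 × 10⁻¹² m = 1370 fm.

λ = 1370 fm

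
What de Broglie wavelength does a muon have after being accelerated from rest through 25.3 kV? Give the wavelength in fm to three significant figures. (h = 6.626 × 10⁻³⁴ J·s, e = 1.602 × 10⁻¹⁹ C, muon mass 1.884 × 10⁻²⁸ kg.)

KE = eV = 1.602 × 10⁻¹⁹ × 2.530 × 10⁴ = 4.053 × 10⁻¹⁵ J.
p = √(2mKE) = √(2 × 1.884 × 10⁻²⁸ × 4.053 × 10⁻¹⁵) = 1.236 × 10⁻²¹ kg·m/s.
λ = h/p = 6.626 × 10⁻³⁴ / 1.236 × 10⁻²¹ = 5.36 × 10⁻¹³ m = 536 fm.

λ = 536 fm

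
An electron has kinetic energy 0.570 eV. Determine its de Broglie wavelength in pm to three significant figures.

λ = 1620 pm

KE = 0.570 eV = 9.131 × 10⁻²⁰ J.
p = √(2mKE) = √(2 × 9.109 × 10⁻³¹ × 9.131 × 10⁻²⁰) = 4.079 × 10⁻²⁵ kg·m/s.
λ = h/p = 6.626 × 10⁻³⁴ / 4.079 × 10⁻²⁵ = 1.62 × 10⁻⁹ m = 1620 pm.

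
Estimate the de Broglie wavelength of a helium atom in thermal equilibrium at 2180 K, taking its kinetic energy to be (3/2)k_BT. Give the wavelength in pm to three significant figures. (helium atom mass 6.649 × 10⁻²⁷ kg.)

KE = (3/2)k_BT = 1.5 × 1.381 × 10⁻²³ × 2180 = 4.516 × 10⁻²⁰ J.
p = √(2mKE) = √(2 × 6.649 × 10⁻²⁷ × 4.516 × 10⁻²⁰) = 2.451 × 10⁻²³ kg·m/s.
λ = h/p = 2.70 × 10⁻¹¹ m = 27.0 pm.

λ = 27.0 pm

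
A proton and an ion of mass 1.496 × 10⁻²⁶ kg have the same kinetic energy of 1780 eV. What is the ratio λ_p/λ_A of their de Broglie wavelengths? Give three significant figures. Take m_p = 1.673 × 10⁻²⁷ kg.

λ_p/λ_A = 2.99

At fixed KE, p = √(2mKE) so λ = h/p ∝ 1/√m.
λ_p/λ_A = √(m_A/m_p) = √(1.496 × 10⁻²⁶/1.673 × 10⁻²⁷) = √(8.942) = 2.99.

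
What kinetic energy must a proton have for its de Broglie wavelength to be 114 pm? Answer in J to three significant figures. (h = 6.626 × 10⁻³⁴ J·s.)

p = h/λ = 6.626 × 10⁻³⁴ / 1.140 × 10⁻¹⁰ = 5.812 × 10⁻²⁴ kg·m/s.
KE = p²/(2m) = (5.812 × 10⁻²⁴)² / (2 × 1.673 × 10⁻²⁷) = 1.010 × 10⁻²⁰ J = 1.01 × 10⁻²⁰ J.

KE = 1.01 × 10⁻²⁰ J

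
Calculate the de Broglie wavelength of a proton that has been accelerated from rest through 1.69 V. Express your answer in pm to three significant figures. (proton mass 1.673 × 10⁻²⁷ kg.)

KE = eV = 1.602 × 10⁻¹⁹ × 1.690 = 2.707 × 10⁻¹⁹ J.
p = √(2mKE) = √(2 × 1.673 × 10⁻²⁷ × 2.707 × 10⁻¹⁹) = 3.010 × 10⁻²³ kg·m/s.
λ = h/p = 6.626 × 10⁻³⁴ / 3.010 × 10⁻²³ = 2.20 × 10⁻¹¹ m = 22.0 pm.

λ = 22.0 pm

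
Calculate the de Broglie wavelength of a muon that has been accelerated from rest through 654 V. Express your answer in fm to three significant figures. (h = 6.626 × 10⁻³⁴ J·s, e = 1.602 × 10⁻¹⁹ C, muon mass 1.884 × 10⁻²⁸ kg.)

λ = 3330 fm

KE = eV = 1.602 × 10⁻¹⁹ × 654.0 = 1.048 × 10⁻¹⁶ J.
p = √(2mKE) = √(2 × 1.884 × 10⁻²⁸ × 1.048 × 10⁻¹⁶) = 1.987 × 10⁻²² kg·m/s.
λ = h/p = 6.626 × 10⁻³⁴ / 1.987 × 10⁻²² = 3.33 × 10⁻¹² m = 3330 fm.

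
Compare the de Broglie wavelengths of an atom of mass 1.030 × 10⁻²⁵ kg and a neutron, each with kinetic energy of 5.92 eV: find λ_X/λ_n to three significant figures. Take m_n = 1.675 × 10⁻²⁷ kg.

λ_X/λ_n = 0.128

At fixed KE, p = √(2mKE) so λ = h/p ∝ 1/√m.
λ_X/λ_n = √(m_n/m_X) = √(1.675 × 10⁻²⁷/1.030 × 10⁻²⁵) = √(0.01626) = 0.128.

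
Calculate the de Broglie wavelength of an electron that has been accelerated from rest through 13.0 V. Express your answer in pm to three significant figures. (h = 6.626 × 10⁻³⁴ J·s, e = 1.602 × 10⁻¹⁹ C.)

KE = eV = 1.602 × 10⁻¹⁹ × 13.00 = 2.083 × 10⁻¹⁸ J.
p = √(2mKE) = √(2 × 9.109 × 10⁻³¹ × 2.083 × 10⁻¹⁸) = 1.948 × 10⁻²⁴ kg·m/s.
λ = h/p = 6.626 × 10⁻³⁴ / 1.948 × 10⁻²⁴ = 3.40 × 10⁻¹⁰ m = 340 pm.

λ = 340 pm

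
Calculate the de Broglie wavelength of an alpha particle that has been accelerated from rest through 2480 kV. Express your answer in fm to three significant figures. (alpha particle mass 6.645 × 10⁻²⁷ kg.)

KE = 2eV = 2 × 1.602 × 10⁻¹⁹ × 2.480 × 10⁶ = 7.946 × 10⁻¹³ J.
p = √(2mKE) = √(2 × 6.645 × 10⁻²⁷ × 7.946 × 10⁻¹³) = 1.028 × 10⁻¹⁹ kg·m/s.
λ = h/p = 6.626 × 10⁻³⁴ / 1.028 × 10⁻¹⁹ = 6.45 × 10⁻¹⁵ m = 6.45 fm.

λ = 6.45 fm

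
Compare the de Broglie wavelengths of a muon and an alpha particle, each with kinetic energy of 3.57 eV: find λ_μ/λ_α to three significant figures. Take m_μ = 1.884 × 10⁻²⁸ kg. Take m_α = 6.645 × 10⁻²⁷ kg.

At fixed KE, p = √(2mKE) so λ = h/p ∝ 1/√m.
λ_μ/λ_α = √(m_α/m_μ) = √(6.645 × 10⁻²⁷/1.884 × 10⁻²⁸) = √(35.27) = 5.94.

λ_μ/λ_α = 5.94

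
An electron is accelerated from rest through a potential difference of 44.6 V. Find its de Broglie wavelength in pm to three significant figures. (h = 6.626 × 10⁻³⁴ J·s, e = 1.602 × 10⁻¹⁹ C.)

KE = eV = 1.602 × 10⁻¹⁹ × 44.60 = 7.145 × 10⁻¹⁸ J.
p = √(2mKE) = √(2 × 9.109 × 10⁻³¹ × 7.145 × 10⁻¹⁸) = 3.608 × 10⁻²⁴ kg·m/s.
λ = h/p = 6.626 × 10⁻³⁴ / 3.608 × 10⁻²⁴ = 1.84 × 10⁻¹⁰ m = 184 pm.

λ = 184 pm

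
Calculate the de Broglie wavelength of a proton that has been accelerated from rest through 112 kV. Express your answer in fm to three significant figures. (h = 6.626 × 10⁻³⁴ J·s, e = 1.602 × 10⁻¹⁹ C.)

λ = 85.5 fm

KE = eV = 1.602 × 10⁻¹⁹ × 1.120 × 10⁵ = 1.794 × 10⁻¹⁴ J.
p = √(2mKE) = √(2 × 1.673 × 10⁻²⁷ × 1.794 × 10⁻¹⁴) = 7.748 × 10⁻²¹ kg·m/s.
λ = h/p = 6.626 × 10⁻³⁴ / 7.748 × 10⁻²¹ = 8.55 × 10⁻¹⁴ m = 85.5 fm.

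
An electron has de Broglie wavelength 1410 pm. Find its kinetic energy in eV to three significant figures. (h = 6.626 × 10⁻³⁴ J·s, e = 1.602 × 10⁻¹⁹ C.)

KE = 0.757 eV

p = h/λ = 6.626 × 10⁻³⁴ / 1.410 × 10⁻⁹ = 4.699 × 10⁻²⁵ kg·m/s.
KE = p²/(2m) = (4.699 × 10⁻²⁵)² / (2 × 9.109 × 10⁻³¹) = 1.212 × 10⁻¹⁹ J = 0.757 eV.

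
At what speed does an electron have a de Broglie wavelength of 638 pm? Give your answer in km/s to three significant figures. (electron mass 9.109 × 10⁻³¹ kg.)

p = h/λ = 6.626 × 10⁻³⁴ / 6.380 × 10⁻¹⁰ = 1.039 × 10⁻²⁴ kg·m/s.
v = p/m = 1.039 × 10⁻²⁴ / 9.109 × 10⁻³¹ = 1.14 × 10⁶ m/s = 1140 km/s.

v = 1140 km/s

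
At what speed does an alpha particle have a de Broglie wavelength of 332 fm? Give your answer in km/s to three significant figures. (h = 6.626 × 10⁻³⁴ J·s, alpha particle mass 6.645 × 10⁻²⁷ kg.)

v = 300 km/s

p = h/λ = 6.626 × 10⁻³⁴ / 3.320 × 10⁻¹³ = 1.996 × 10⁻²¹ kg·m/s.
v = p/m = 1.996 × 10⁻²¹ / 6.645 × 10⁻²⁷ = 3.00 × 10⁵ m/s = 300 km/s.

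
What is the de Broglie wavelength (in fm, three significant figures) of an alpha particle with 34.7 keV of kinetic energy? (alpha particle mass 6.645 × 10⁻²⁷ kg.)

λ = 77.1 fm

KE = 34.7 keV = 5.559 × 10⁻¹⁵ J.
p = √(2mKE) = √(2 × 6.645 × 10⁻²⁷ × 5.559 × 10⁻¹⁵) = 8.595 × 10⁻²¹ kg·m/s.
λ = h/p = 6.626 × 10⁻³⁴ / 8.595 × 10⁻²¹ = 7.71 × 10⁻¹⁴ m = 77.1 fm.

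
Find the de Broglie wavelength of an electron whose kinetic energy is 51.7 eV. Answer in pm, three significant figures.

KE = 51.7 eV = 8.282 × 10⁻¹⁸ J.
p = √(2mKE) = √(2 × 9.109 × 10⁻³¹ × 8.282 × 10⁻¹⁸) = 3.884 × 10⁻²⁴ kg·m/s.
λ = h/p = 6.626 × 10⁻³⁴ / 3.884 × 10⁻²⁴ = 1.71 × 10⁻¹⁰ m = 171 pm.

λ = 171 pm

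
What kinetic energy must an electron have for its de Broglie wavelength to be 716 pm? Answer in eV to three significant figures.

p = h/λ = 6.626 × 10⁻³⁴ / 7.160 × 10⁻¹⁰ = 9.254 × 10⁻²⁵ kg·m/s.
KE = p²/(2m) = (9.254 × 10⁻²⁵)² / (2 × 9.109 × 10⁻³¹) = 4.701 × 10⁻¹⁹ J = 2.93 eV.

KE = 2.93 eV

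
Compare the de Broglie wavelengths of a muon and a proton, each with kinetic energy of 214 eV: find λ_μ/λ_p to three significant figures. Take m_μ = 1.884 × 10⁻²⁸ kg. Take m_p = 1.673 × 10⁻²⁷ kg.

λ_μ/λ_p = 2.98

At fixed KE, p = √(2mKE) so λ = h/p ∝ 1/√m.
λ_μ/λ_p = √(m_p/m_μ) = √(1.673 × 10⁻²⁷/1.884 × 10⁻²⁸) = √(8.880) = 2.98.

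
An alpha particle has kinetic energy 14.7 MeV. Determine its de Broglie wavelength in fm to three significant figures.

KE = 14.7 MeV = 2.355 × 10⁻¹² J.
p = √(2mKE) = √(2 × 6.645 × 10⁻²⁷ × 2.355 × 10⁻¹²) = 1.769 × 10⁻¹⁹ kg·m/s.
λ = h/p = 6.626 × 10⁻³⁴ / 1.769 × 10⁻¹⁹ = 3.75 × 10⁻¹⁵ m = 3.75 fm.

λ = 3.75 fm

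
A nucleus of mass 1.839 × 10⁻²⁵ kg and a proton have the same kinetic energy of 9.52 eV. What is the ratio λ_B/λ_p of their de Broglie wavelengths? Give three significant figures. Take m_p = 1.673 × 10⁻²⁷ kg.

At fixed KE, p = √(2mKE) so λ = h/p ∝ 1/√m.
λ_B/λ_p = √(m_p/m_B) = √(1.673 × 10⁻²⁷/1.839 × 10⁻²⁵) = √(9.097 × 10⁻³) = 0.0954.

λ_B/λ_p = 0.0954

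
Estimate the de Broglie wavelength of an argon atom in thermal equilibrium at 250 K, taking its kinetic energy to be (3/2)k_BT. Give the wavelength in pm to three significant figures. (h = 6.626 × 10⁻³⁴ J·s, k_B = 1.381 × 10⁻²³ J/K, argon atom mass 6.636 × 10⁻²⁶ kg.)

λ = 25.3 pm

KE = (3/2)k_BT = 1.5 × 1.381 × 10⁻²³ × 250 = 5.179 × 10⁻²¹ J.
p = √(2mKE) = √(2 × 6.636 × 10⁻²⁶ × 5.179 × 10⁻²¹) = 2.622 × 10⁻²³ kg·m/s.
λ = h/p = 2.53 × 10⁻¹¹ m = 25.3 pm.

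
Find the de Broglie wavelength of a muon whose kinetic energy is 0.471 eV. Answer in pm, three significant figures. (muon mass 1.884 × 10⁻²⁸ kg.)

λ = 124 pm

KE = 0.471 eV = 7.545 × 10⁻²⁰ J.
p = √(2mKE) = √(2 × 1.884 × 10⁻²⁸ × 7.545 × 10⁻²⁰) = 5.332 × 10⁻²⁴ kg·m/s.
λ = h/p = 6.626 × 10⁻³⁴ / 5.332 × 10⁻²⁴ = 1.24 × 10⁻¹⁰ m = 124 pm.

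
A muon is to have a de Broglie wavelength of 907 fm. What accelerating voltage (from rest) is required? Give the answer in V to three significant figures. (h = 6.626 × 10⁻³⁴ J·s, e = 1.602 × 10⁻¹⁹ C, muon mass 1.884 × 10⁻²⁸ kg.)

V = 8840 V

p = h/λ = 6.626 × 10⁻³⁴ / 9.070 × 10⁻¹³ = 7.305 × 10⁻²² kg·m/s.
KE = p²/(2m) = 1.416 × 10⁻¹⁵ J.
V = KE/e = 1.416 × 10⁻¹⁵ / (1.602 × 10⁻¹⁹) = 8840 V.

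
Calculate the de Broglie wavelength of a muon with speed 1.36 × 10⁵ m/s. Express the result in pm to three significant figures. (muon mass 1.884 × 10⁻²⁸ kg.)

p = mv = 1.884 × 10⁻²⁸ × 1.36 × 10⁵ = 2.562 × 10⁻²³ kg·m/s.
λ = h/p = 6.626 × 10⁻³⁴ / 2.562 × 10⁻²³ = 2.59 × 10⁻¹¹ m = 25.9 pm.

λ = 25.9 pm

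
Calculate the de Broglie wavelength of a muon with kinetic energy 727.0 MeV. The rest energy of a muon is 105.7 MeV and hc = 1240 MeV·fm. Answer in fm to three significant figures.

Total energy E = KE + m₀c² = 727.0 + 105.7 = 832.7 MeV.
(pc)² = E² − (m₀c²)² = (832.7)² − (105.7)² = 6.822 × 10⁵ MeV², so pc = 826.0 MeV.
λ = hc/(pc) = 1240 MeV·fm / 826.0 MeV = 1.50 fm.

λ = 1.50 fm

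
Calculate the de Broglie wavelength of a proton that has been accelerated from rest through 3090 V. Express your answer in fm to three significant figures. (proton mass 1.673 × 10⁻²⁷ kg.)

KE = eV = 1.602 × 10⁻¹⁹ × 3090 = 4.950 × 10⁻¹⁶ J.
p = √(2mKE) = √(2 × 1.673 × 10⁻²⁷ × 4.950 × 10⁻¹⁶) = 1.287 × 10⁻²¹ kg·m/s.
λ = h/p = 6.626 × 10⁻³⁴ / 1.287 × 10⁻²¹ = 5.15 × 10⁻¹³ m = 515 fm.

λ = 515 fm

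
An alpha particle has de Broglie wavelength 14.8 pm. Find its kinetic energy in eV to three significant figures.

KE = 0.941 eV

p = h/λ = 6.626 × 10⁻³⁴ / 1.480 × 10⁻¹¹ = 4.477 × 10⁻²³ kg·m/s.
KE = p²/(2m) = (4.477 × 10⁻²³)² / (2 × 6.645 × 10⁻²⁷) = 1.508 × 10⁻¹⁹ J = 0.941 eV.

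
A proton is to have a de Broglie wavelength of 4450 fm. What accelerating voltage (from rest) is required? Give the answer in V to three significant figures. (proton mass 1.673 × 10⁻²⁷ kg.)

V = 41.4 V

p = h/λ = 6.626 × 10⁻³⁴ / 4.450 × 10⁻¹² = 1.489 × 10⁻²² kg·m/s.
KE = p²/(2m) = 6.626 × 10⁻¹⁸ J.
V = KE/e = 6.626 × 10⁻¹⁸ / (1.602 × 10⁻¹⁹) = 41.4 V.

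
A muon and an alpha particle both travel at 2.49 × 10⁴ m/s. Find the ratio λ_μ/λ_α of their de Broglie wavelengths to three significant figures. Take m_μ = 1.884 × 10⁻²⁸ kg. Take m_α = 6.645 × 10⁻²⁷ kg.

λ_μ/λ_α = 35.3

At fixed v, p = mv so λ = h/(mv) ∝ 1/m.
λ_μ/λ_α = m_α/m_μ = 6.645 × 10⁻²⁷/1.884 × 10⁻²⁸ = 35.3.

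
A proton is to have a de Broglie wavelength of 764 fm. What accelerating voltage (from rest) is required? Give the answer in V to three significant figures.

p = h/λ = 6.626 × 10⁻³⁴ / 7.640 × 10⁻¹³ = 8.673 × 10⁻²² kg·m/s.
KE = p²/(2m) = 2.248 × 10⁻¹⁶ J.
V = KE/e = 2.248 × 10⁻¹⁶ / (1.602 × 10⁻¹⁹) = 1400 V.

V = 1400 V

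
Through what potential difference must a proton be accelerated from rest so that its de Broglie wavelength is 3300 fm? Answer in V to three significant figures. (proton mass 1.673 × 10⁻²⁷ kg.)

V = 75.2 V

p = h/λ = 6.626 × 10⁻³⁴ / 3.300 × 10⁻¹² = 2.008 × 10⁻²² kg·m/s.
KE = p²/(2m) = 1.205 × 10⁻¹⁷ J.
V = KE/e = 1.205 × 10⁻¹⁷ / (1.602 × 10⁻¹⁹) = 75.2 V.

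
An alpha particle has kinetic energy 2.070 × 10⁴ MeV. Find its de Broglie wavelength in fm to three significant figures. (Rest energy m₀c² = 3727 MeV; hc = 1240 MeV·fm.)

Total energy E = KE + m₀c² = 2.070 × 10⁴ + 3727 = 24427 MeV.
(pc)² = E² − (m₀c²)² = (24427)² − (3727)² = 5.828 × 10⁸ MeV², so pc = 2.414 × 10⁴ MeV.
λ = hc/(pc) = 1240 MeV·fm / 2.414 × 10⁴ MeV = 0.0514 fm.

λ = 0.0514 fm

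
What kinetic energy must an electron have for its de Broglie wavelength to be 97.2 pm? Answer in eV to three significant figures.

KE = 159 eV

p = h/λ = 6.626 × 10⁻³⁴ / 9.720 × 10⁻¹¹ = 6.817 × 10⁻²⁴ kg·m/s.
KE = p²/(2m) = (6.817 × 10⁻²⁴)² / (2 × 9.109 × 10⁻³¹) = 2.551 × 10⁻¹⁷ J = 159 eV.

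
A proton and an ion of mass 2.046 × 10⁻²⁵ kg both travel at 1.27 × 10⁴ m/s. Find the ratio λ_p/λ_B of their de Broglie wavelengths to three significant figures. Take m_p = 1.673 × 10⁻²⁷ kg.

λ_p/λ_B = 122

At fixed v, p = mv so λ = h/(mv) ∝ 1/m.
λ_p/λ_B = m_B/m_p = 2.046 × 10⁻²⁵/1.673 × 10⁻²⁷ = 122.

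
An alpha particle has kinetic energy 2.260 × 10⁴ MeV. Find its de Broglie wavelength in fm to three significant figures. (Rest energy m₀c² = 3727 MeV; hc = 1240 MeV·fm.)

Total energy E = KE + m₀c² = 2.260 × 10⁴ + 3727 = 26327 MeV.
(pc)² = E² − (m₀c²)² = (26327)² − (3727)² = 6.792 × 10⁸ MeV², so pc = 2.606 × 10⁴ MeV.
λ = hc/(pc) = 1240 MeV·fm / 2.606 × 10⁴ MeV = 0.0476 fm.

λ = 0.0476 fm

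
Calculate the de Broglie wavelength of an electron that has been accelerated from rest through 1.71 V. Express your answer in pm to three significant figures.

λ = 938 pm

KE = eV = 1.602 × 10⁻¹⁹ × 1.710 = 2.739 × 10⁻¹⁹ J.
p = √(2mKE) = √(2 × 9.109 × 10⁻³¹ × 2.739 × 10⁻¹⁹) = 7.064 × 10⁻²⁵ kg·m/s.
λ = h/p = 6.626 × 10⁻³⁴ / 7.064 × 10⁻²⁵ = 9.38 × 10⁻¹⁰ m = 938 pm.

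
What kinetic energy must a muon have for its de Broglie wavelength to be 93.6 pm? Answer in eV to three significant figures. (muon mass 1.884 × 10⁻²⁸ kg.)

p = h/λ = 6.626 × 10⁻³⁴ / 9.360 × 10⁻¹¹ = 7.079 × 10⁻²⁴ kg·m/s.
KE = p²/(2m) = (7.079 × 10⁻²⁴)² / (2 × 1.884 × 10⁻²⁸) = 1.330 × 10⁻¹⁹ J = 0.830 eV.

KE = 0.830 eV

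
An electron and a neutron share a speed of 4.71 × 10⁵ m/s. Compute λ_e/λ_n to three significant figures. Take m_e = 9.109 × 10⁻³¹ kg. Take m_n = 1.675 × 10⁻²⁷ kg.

At fixed v, p = mv so λ = h/(mv) ∝ 1/m.
λ_e/λ_n = m_n/m_e = 1.675 × 10⁻²⁷/9.109 × 10⁻³¹ = 1840.

λ_e/λ_n = 1840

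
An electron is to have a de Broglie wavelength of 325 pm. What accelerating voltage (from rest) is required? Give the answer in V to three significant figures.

p = h/λ = 6.626 × 10⁻³⁴ / 3.250 × 10⁻¹⁰ = 2.039 × 10⁻²⁴ kg·m/s.
KE = p²/(2m) = 2.282 × 10⁻¹⁸ J.
V = KE/e = 2.282 × 10⁻¹⁸ / (1.602 × 10⁻¹⁹) = 14.2 V.

V = 14.2 V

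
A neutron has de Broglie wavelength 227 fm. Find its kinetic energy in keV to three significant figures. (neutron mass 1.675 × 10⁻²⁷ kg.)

p = h/λ = 6.626 × 10⁻³⁴ / 2.270 × 10⁻¹³ = 2.919 × 10⁻²¹ kg·m/s.
KE = p²/(2m) = (2.919 × 10⁻²¹)² / (2 × 1.675 × 10⁻²⁷) = 2.543 × 10⁻¹⁵ J = 15.9 keV.

KE = 15.9 keV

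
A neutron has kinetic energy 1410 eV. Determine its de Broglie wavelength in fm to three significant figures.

λ = 762 fm

KE = 1410 eV = 2.259 × 10⁻¹⁶ J.
p = √(2mKE) = √(2 × 1.675 × 10⁻²⁷ × 2.259 × 10⁻¹⁶) = 8.699 × 10⁻²² kg·m/s.
λ = h/p = 6.626 × 10⁻³⁴ / 8.699 × 10⁻²² = 7.62 × 10⁻¹³ m = 762 fm.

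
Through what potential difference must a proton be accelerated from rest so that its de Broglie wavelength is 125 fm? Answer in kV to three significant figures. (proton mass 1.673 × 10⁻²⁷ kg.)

V = 52.4 kV

p = h/λ = 6.626 × 10⁻³⁴ / 1.250 × 10⁻¹³ = 5.301 × 10⁻²¹ kg·m/s.
KE = p²/(2m) = 8.398 × 10⁻¹⁵ J.
V = KE/e = 8.398 × 10⁻¹⁵ / (1.602 × 10⁻¹⁹) = 52.4 kV.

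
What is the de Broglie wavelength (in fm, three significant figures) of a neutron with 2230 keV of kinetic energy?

KE = 2230 keV = 3.572 × 10⁻¹³ J.
p = √(2mKE) = √(2 × 1.675 × 10⁻²⁷ × 3.572 × 10⁻¹³) = 3.459 × 10⁻²⁰ kg·m/s.
λ = h/p = 6.626 × 10⁻³⁴ / 3.459 × 10⁻²⁰ = 1.92 × 10⁻¹⁴ m = 19.2 fm.

λ = 19.2 fm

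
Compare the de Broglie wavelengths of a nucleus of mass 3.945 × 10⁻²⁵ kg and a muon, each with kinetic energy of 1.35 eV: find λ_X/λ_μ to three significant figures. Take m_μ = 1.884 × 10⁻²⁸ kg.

At fixed KE, p = √(2mKE) so λ = h/p ∝ 1/√m.
λ_X/λ_μ = √(m_μ/m_X) = √(1.884 × 10⁻²⁸/3.945 × 10⁻²⁵) = √(4.776 × 10⁻⁴) = 0.0219.

λ_X/λ_μ = 0.0219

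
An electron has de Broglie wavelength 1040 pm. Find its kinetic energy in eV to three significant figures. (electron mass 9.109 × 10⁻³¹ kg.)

KE = 1.39 eV

p = h/λ = 6.626 × 10⁻³⁴ / 1.040 × 10⁻⁹ = 6.371 × 10⁻²⁵ kg·m/s.
KE = p²/(2m) = (6.371 × 10⁻²⁵)² / (2 × 9.109 × 10⁻³¹) = 2.228 × 10⁻¹⁹ J = 1.39 eV.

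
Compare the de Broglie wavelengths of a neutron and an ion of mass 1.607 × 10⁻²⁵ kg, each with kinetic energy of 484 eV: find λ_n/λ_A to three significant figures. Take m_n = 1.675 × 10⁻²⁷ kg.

At fixed KE, p = √(2mKE) so λ = h/p ∝ 1/√m.
λ_n/λ_A = √(m_A/m_n) = √(1.607 × 10⁻²⁵/1.675 × 10⁻²⁷) = √(95.94) = 9.79.

λ_n/λ_A = 9.79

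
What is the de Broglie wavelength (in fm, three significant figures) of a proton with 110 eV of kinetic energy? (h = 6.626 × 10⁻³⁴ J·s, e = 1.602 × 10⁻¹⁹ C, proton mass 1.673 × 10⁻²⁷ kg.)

λ = 2730 fm

KE = 110 eV = 1.762 × 10⁻¹⁷ J.
p = √(2mKE) = √(2 × 1.673 × 10⁻²⁷ × 1.762 × 10⁻¹⁷) = 2.428 × 10⁻²² kg·m/s.
λ = h/p = 6.626 × 10⁻³⁴ / 2.428 × 10⁻²² = 2.73 × 10⁻¹² m = 2730 fm.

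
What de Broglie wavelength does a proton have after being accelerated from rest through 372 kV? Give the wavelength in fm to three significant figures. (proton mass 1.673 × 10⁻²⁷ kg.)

λ = 46.9 fm

KE = eV = 1.602 × 10⁻¹⁹ × 3.720 × 10⁵ = 5.959 × 10⁻¹⁴ J.
p = √(2mKE) = √(2 × 1.673 × 10⁻²⁷ × 5.959 × 10⁻¹⁴) = 1.412 × 10⁻²⁰ kg·m/s.
λ = h/p = 6.626 × 10⁻³⁴ / 1.412 × 10⁻²⁰ = 4.69 × 10⁻¹⁴ m = 46.9 fm.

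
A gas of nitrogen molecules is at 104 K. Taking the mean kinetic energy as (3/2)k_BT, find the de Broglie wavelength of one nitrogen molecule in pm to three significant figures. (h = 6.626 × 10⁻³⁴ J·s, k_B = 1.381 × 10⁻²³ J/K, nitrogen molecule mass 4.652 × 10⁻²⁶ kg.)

KE = (3/2)k_BT = 1.5 × 1.381 × 10⁻²³ × 104 = 2.154 × 10⁻²¹ J.
p = √(2mKE) = √(2 × 4.652 × 10⁻²⁶ × 2.154 × 10⁻²¹) = 1.416 × 10⁻²³ kg·m/s.
λ = h/p = 4.68 × 10⁻¹¹ m = 46.8 pm.

λ = 46.8 pm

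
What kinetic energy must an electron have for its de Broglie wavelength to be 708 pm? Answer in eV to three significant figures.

p = h/λ = 6.626 × 10⁻³⁴ / 7.080 × 10⁻¹⁰ = 9.359 × 10⁻²⁵ kg·m/s.
KE = p²/(2m) = (9.359 × 10⁻²⁵)² / (2 × 9.109 × 10⁻³¹) = 4.808 × 10⁻¹⁹ J = 3.00 eV.

KE = 3.00 eV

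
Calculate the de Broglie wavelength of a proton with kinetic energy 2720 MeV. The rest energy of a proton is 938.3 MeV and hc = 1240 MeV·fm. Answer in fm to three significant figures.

λ = 0.351 fm

Total energy E = KE + m₀c² = 2720 + 938.3 = 3658.3 MeV.
(pc)² = E² − (m₀c²)² = (3658.3)² − (938.3)² = 1.250 × 10⁷ MeV², so pc = 3536 MeV.
λ = hc/(pc) = 1240 MeV·fm / 3536 MeV = 0.351 fm.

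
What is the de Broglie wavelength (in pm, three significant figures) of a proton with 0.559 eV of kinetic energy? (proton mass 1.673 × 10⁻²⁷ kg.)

KE = 0.559 eV = 8.955 × 10⁻²⁰ J.
p = √(2mKE) = √(2 × 1.673 × 10⁻²⁷ × 8.955 × 10⁻²⁰) = 1.731 × 10⁻²³ kg·m/s.
λ = h/p = 6.626 × 10⁻³⁴ / 1.731 × 10⁻²³ = 3.83 × 10⁻¹¹ m = 38.3 pm.

λ = 38.3 pm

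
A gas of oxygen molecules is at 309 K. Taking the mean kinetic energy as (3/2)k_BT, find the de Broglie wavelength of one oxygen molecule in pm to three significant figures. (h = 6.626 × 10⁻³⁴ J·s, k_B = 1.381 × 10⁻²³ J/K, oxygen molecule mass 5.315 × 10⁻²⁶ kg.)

KE = (3/2)k_BT = 1.5 × 1.381 × 10⁻²³ × 309 = 6.401 × 10⁻²¹ J.
p = √(2mKE) = √(2 × 5.315 × 10⁻²⁶ × 6.401 × 10⁻²¹) = 2.608 × 10⁻²³ kg·m/s.
λ = h/p = 2.54 × 10⁻¹¹ m = 25.4 pm.

λ = 25.4 pm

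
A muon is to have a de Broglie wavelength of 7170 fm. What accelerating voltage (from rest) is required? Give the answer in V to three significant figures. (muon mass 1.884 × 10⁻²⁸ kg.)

p = h/λ = 6.626 × 10⁻³⁴ / 7.170 × 10⁻¹² = 9.241 × 10⁻²³ kg·m/s.
KE = p²/(2m) = 2.266 × 10⁻¹⁷ J.
V = KE/e = 2.266 × 10⁻¹⁷ / (1.602 × 10⁻¹⁹) = 141 V.

V = 141 V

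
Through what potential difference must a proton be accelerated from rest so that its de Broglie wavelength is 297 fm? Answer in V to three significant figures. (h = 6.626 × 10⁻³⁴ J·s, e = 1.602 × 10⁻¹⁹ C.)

V = 9290 V

p = h/λ = 6.626 × 10⁻³⁴ / 2.970 × 10⁻¹³ = 2.231 × 10⁻²¹ kg·m/s.
KE = p²/(2m) = 1.488 × 10⁻¹⁵ J.
V = KE/e = 1.488 × 10⁻¹⁵ / (1.602 × 10⁻¹⁹) = 9290 V.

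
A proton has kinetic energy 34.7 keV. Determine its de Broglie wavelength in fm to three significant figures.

λ = 154 fm

KE = 34.7 keV = 5.559 × 10⁻¹⁵ J.
p = √(2mKE) = √(2 × 1.673 × 10⁻²⁷ × 5.559 × 10⁻¹⁵) = 4.313 × 10⁻²¹ kg·m/s.
λ = h/p = 6.626 × 10⁻³⁴ / 4.313 × 10⁻²¹ = 1.54 × 10⁻¹³ m = 154 fm.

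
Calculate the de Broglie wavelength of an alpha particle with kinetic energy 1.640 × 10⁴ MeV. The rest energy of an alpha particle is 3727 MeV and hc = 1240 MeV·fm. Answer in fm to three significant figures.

λ = 0.0627 fm

Total energy E = KE + m₀c² = 1.640 × 10⁴ + 3727 = 20127 MeV.
(pc)² = E² − (m₀c²)² = (20127)² − (3727)² = 3.912 × 10⁸ MeV², so pc = 1.978 × 10⁴ MeV.
λ = hc/(pc) = 1240 MeV·fm / 1.978 × 10⁴ MeV = 0.0627 fm.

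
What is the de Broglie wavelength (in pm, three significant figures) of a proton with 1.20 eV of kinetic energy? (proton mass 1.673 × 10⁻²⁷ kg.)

λ = 26.1 pm

KE = 1.20 eV = 1.922 × 10⁻¹⁹ J.
p = √(2mKE) = √(2 × 1.673 × 10⁻²⁷ × 1.922 × 10⁻¹⁹) = 2.536 × 10⁻²³ kg·m/s.
λ = h/p = 6.626 × 10⁻³⁴ / 2.536 × 10⁻²³ = 2.61 × 10⁻¹¹ m = 26.1 pm.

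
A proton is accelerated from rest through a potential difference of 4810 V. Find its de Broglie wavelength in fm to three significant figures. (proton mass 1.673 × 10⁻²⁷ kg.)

λ = 413 fm

KE = eV = 1.602 × 10⁻¹⁹ × 4810 = 7.706 × 10⁻¹⁶ J.
p = √(2mKE) = √(2 × 1.673 × 10⁻²⁷ × 7.706 × 10⁻¹⁶) = 1.606 × 10⁻²¹ kg·m/s.
λ = h/p = 6.626 × 10⁻³⁴ / 1.606 × 10⁻²¹ = 4.13 × 10⁻¹³ m = 413 fm.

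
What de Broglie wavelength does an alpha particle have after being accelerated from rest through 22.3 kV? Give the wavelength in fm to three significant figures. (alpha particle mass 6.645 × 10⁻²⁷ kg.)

KE = 2eV = 2 × 1.602 × 10⁻¹⁹ × 2.230 × 10⁴ = 7.145 × 10⁻¹⁵ J.
p = √(2mKE) = √(2 × 6.645 × 10⁻²⁷ × 7.145 × 10⁻¹⁵) = 9.745 × 10⁻²¹ kg·m/s.
λ = h/p = 6.626 × 10⁻³⁴ / 9.745 × 10⁻²¹ = 6.80 × 10⁻¹⁴ m = 68.0 fm.

λ = 68.0 fm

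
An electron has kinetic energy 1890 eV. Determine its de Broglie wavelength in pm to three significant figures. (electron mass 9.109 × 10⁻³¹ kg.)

KE = 1890 eV = 3.028 × 10⁻¹⁶ J.
p = √(2mKE) = √(2 × 9.109 × 10⁻³¹ × 3.028 × 10⁻¹⁶) = 2.349 × 10⁻²³ kg·m/s.
λ = h/p = 6.626 × 10⁻³⁴ / 2.349 × 10⁻²³ = 2.82 × 10⁻¹¹ m = 28.2 pm.

λ = 28.2 pm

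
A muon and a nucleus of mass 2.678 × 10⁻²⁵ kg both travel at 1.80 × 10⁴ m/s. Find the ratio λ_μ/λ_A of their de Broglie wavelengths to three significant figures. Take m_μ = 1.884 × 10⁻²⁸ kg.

λ_μ/λ_A = 1420

At fixed v, p = mv so λ = h/(mv) ∝ 1/m.
λ_μ/λ_A = m_A/m_μ = 2.678 × 10⁻²⁵/1.884 × 10⁻²⁸ = 1420.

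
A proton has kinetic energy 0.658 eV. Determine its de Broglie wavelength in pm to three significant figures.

λ = 35.3 pm

KE = 0.658 eV = 1.054 × 10⁻¹⁹ J.
p = √(2mKE) = √(2 × 1.673 × 10⁻²⁷ × 1.054 × 10⁻¹⁹) = 1.878 × 10⁻²³ kg·m/s.
λ = h/p = 6.626 × 10⁻³⁴ / 1.878 × 10⁻²³ = 3.53 × 10⁻¹¹ m = 35.3 pm.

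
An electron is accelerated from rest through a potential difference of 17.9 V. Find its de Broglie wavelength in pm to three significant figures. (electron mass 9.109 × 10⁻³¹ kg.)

KE = eV = 1.602 × 10⁻¹⁹ × 17.90 = 2.868 × 10⁻¹⁸ J.
p = √(2mKE) = √(2 × 9.109 × 10⁻³¹ × 2.868 × 10⁻¹⁸) = 2.286 × 10⁻²⁴ kg·m/s.
λ = h/p = 6.626 × 10⁻³⁴ / 2.286 × 10⁻²⁴ = 2.90 × 10⁻¹⁰ m = 290 pm.

λ = 290 pm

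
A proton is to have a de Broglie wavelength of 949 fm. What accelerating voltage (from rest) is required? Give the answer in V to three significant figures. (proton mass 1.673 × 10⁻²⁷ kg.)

p = h/λ = 6.626 × 10⁻³⁴ / 9.490 × 10⁻¹³ = 6.982 × 10⁻²² kg·m/s.
KE = p²/(2m) = 1.457 × 10⁻¹⁶ J.
V = KE/e = 1.457 × 10⁻¹⁶ / (1.602 × 10⁻¹⁹) = 909 V.

V = 909 V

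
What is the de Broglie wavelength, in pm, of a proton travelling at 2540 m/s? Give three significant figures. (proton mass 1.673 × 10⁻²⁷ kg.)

p = mv = 1.673 × 10⁻²⁷ × 2540 = 4.249 × 10⁻²⁴ kg·m/s.
λ = h/p = 6.626 × 10⁻³⁴ / 4.249 × 10⁻²⁴ = 1.56 × 10⁻¹⁰ m = 156 pm.

λ = 156 pm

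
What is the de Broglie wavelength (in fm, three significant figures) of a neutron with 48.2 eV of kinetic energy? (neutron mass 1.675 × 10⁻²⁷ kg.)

λ = 4120 fm

KE = 48.2 eV = 7.722 × 10⁻¹⁸ J.
p = √(2mKE) = √(2 × 1.675 × 10⁻²⁷ × 7.722 × 10⁻¹⁸) = 1.608 × 10⁻²² kg·m/s.
λ = h/p = 6.626 × 10⁻³⁴ / 1.608 × 10⁻²² = 4.12 × 10⁻¹² m = 4120 fm.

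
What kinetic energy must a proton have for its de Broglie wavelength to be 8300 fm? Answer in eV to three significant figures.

p = h/λ = 6.626 × 10⁻³⁴ / 8.300 × 10⁻¹² = 7.983 × 10⁻²³ kg·m/s.
KE = p²/(2m) = (7.983 × 10⁻²³)² / (2 × 1.673 × 10⁻²⁷) = 1.905 × 10⁻¹⁸ J = 11.9 eV.

KE = 11.9 eV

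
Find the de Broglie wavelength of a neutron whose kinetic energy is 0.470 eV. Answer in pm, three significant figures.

λ = 41.7 pm

KE = 0.470 eV = 7.529 × 10⁻²⁰ J.
p = √(2mKE) = √(2 × 1.675 × 10⁻²⁷ × 7.529 × 10⁻²⁰) = 1.588 × 10⁻²³ kg·m/s.
λ = h/p = 6.626 × 10⁻³⁴ / 1.588 × 10⁻²³ = 4.17 × 10⁻¹¹ m = 41.7 pm.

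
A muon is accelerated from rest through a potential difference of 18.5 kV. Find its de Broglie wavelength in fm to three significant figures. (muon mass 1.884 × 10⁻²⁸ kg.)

λ = 627 fm

KE = eV = 1.602 × 10⁻¹⁹ × 1.850 × 10⁴ = 2.964 × 10⁻¹⁵ J.
p = √(2mKE) = √(2 × 1.884 × 10⁻²⁸ × 2.964 × 10⁻¹⁵) = 1.057 × 10⁻²¹ kg·m/s.
λ = h/p = 6.626 × 10⁻³⁴ / 1.057 × 10⁻²¹ = 6.27 × 10⁻¹³ m = 627 fm.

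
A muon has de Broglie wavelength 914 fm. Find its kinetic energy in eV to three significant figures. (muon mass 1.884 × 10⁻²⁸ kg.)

KE = 8710 eV

p = h/λ = 6.626 × 10⁻³⁴ / 9.140 × 10⁻¹³ = 7.249 × 10⁻²² kg·m/s.
KE = p²/(2m) = (7.249 × 10⁻²²)² / (2 × 1.884 × 10⁻²⁸) = 1.395 × 10⁻¹⁵ J = 8710 eV.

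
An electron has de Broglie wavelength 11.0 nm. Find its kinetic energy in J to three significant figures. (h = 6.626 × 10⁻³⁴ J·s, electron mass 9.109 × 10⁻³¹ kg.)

p = h/λ = 6.626 × 10⁻³⁴ / 1.100 × 10⁻⁸ = 6.024 × 10⁻²⁶ kg·m/s.
KE = p²/(2m) = (6.024 × 10⁻²⁶)² / (2 × 9.109 × 10⁻³¹) = 1.992 × 10⁻²¹ J = 1.99 × 10⁻²¹ J.

KE = 1.99 × 10⁻²¹ J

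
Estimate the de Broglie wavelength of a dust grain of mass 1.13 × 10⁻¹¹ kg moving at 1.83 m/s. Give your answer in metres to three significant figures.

λ = 3.20 × 10⁻²³ m

p = mv = 1.13 × 10⁻¹¹ × 1.83 = 2.068 × 10⁻¹¹ kg·m/s.
λ = h/p = 6.626 × 10⁻³⁴ / 2.068 × 10⁻¹¹ = 3.20 × 10⁻²³ m.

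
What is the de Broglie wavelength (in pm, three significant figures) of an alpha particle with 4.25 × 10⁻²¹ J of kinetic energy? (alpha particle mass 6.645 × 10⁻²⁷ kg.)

λ = 88.2 pm

p = √(2mKE) = √(2 × 6.645 × 10⁻²⁷ × 4.250 × 10⁻²¹) = 7.515 × 10⁻²⁴ kg·m/s.
λ = h/p = 6.626 × 10⁻³⁴ / 7.515 × 10⁻²⁴ = 8.82 × 10⁻¹¹ m = 88.2 pm.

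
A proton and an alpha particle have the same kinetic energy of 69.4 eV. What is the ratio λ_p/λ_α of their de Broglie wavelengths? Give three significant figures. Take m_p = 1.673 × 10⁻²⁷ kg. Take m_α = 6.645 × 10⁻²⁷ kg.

λ_p/λ_α = 1.99

At fixed KE, p = √(2mKE) so λ = h/p ∝ 1/√m.
λ_p/λ_α = √(m_α/m_p) = √(6.645 × 10⁻²⁷/1.673 × 10⁻²⁷) = √(3.972) = 1.99.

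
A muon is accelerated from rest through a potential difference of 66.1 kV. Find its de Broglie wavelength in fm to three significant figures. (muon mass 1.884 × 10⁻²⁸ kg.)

λ = 332 fm

KE = eV = 1.602 × 10⁻¹⁹ × 6.610 × 10⁴ = 1.059 × 10⁻¹⁴ J.
p = √(2mKE) = √(2 × 1.884 × 10⁻²⁸ × 1.059 × 10⁻¹⁴) = 1.998 × 10⁻²¹ kg·m/s.
λ = h/p = 6.626 × 10⁻³⁴ / 1.998 × 10⁻²¹ = 3.32 × 10⁻¹³ m = 332 fm.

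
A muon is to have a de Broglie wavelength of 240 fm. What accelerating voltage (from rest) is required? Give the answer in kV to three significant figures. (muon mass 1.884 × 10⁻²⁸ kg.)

p = h/λ = 6.626 × 10⁻³⁴ / 2.400 × 10⁻¹³ = 2.761 × 10⁻²¹ kg·m/s.
KE = p²/(2m) = 2.023 × 10⁻¹⁴ J.
V = KE/e = 2.023 × 10⁻¹⁴ / (1.602 × 10⁻¹⁹) = 126 kV.

V = 126 kV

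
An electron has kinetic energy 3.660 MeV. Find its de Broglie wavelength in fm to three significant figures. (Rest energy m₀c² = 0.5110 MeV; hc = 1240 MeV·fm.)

λ = 300 fm

Total energy E = KE + m₀c² = 3.660 + 0.5110 = 4.1710 MeV.
(pc)² = E² − (m₀c²)² = (4.1710)² − (0.5110)² = 17.14 MeV², so pc = 4.140 MeV.
λ = hc/(pc) = 1240 MeV·fm / 4.140 MeV = 300 fm.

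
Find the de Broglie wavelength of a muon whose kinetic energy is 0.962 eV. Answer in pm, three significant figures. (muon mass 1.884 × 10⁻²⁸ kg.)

λ = 87.0 pm

KE = 0.962 eV = 1.541 × 10⁻¹⁹ J.
p = √(2mKE) = √(2 × 1.884 × 10⁻²⁸ × 1.541 × 10⁻¹⁹) = 7.620 × 10⁻²⁴ kg·m/s.
λ = h/p = 6.626 × 10⁻³⁴ / 7.620 × 10⁻²⁴ = 8.70 × 10⁻¹¹ m = 87.0 pm.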